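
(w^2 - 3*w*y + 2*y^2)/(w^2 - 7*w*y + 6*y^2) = (-w + 2*y)/(-w + 6*y)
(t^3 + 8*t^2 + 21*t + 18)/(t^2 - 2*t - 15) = (t^2 + 5*t + 6)/(t - 5)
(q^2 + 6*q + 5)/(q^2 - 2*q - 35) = (q + 1)/(q - 7)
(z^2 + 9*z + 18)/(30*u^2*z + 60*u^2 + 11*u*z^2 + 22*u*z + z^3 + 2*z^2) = (z^2 + 9*z + 18)/(30*u^2*z + 60*u^2 + 11*u*z^2 + 22*u*z + z^3 + 2*z^2)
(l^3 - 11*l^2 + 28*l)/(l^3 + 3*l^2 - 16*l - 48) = l*(l - 7)/(l^2 + 7*l + 12)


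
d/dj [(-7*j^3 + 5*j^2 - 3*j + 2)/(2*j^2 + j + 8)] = (-14*j^4 - 14*j^3 - 157*j^2 + 72*j - 26)/(4*j^4 + 4*j^3 + 33*j^2 + 16*j + 64)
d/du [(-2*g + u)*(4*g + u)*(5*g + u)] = 2*g^2 + 14*g*u + 3*u^2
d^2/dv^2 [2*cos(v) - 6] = -2*cos(v)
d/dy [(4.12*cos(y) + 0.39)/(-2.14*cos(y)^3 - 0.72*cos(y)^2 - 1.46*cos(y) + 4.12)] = -(17.6336*cos(y)^3 + 5.4702*cos(y)^2 + 0.561599999999995*cos(y) + 17.5438)*sin(y)/(2.14*cos(y)^3 + 0.72*cos(y)^2 + 1.46*cos(y) - 4.12)^2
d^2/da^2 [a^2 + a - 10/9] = 2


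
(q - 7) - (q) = -7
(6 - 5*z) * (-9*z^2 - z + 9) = 45*z^3 - 49*z^2 - 51*z + 54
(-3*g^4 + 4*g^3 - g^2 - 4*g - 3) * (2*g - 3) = -6*g^5 + 17*g^4 - 14*g^3 - 5*g^2 + 6*g + 9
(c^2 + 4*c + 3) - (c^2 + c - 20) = 3*c + 23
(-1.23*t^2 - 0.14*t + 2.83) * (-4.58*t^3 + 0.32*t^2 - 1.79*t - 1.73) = 5.6334*t^5 + 0.2476*t^4 - 10.8045*t^3 + 3.2841*t^2 - 4.8235*t - 4.8959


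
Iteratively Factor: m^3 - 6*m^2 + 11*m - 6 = (m - 2)*(m^2 - 4*m + 3) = (m - 3)*(m - 2)*(m - 1)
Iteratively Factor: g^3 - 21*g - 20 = (g + 1)*(g^2 - g - 20) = (g + 1)*(g + 4)*(g - 5)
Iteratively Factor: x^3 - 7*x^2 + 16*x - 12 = (x - 2)*(x^2 - 5*x + 6) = (x - 2)^2*(x - 3)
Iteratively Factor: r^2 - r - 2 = (r - 2)*(r + 1)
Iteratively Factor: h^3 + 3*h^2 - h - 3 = (h + 1)*(h^2 + 2*h - 3) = (h - 1)*(h + 1)*(h + 3)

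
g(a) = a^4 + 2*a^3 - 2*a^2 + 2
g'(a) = 4*a^3 + 6*a^2 - 4*a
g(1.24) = 5.10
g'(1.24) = 11.89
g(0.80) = 2.15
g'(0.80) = 2.69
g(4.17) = 414.62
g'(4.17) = 377.70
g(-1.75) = -5.46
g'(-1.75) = 3.94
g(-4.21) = 131.46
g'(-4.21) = -175.29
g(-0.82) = 0.00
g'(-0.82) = 5.11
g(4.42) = 517.30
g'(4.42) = 444.94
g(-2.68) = 0.72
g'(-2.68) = -23.18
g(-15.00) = 43427.00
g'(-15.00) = -12090.00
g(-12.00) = 16994.00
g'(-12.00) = -6000.00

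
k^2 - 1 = (k - 1)*(k + 1)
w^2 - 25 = (w - 5)*(w + 5)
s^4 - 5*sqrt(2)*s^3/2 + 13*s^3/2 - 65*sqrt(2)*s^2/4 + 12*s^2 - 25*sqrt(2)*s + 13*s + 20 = (s + 5/2)*(s + 4)*(s - 2*sqrt(2))*(s - sqrt(2)/2)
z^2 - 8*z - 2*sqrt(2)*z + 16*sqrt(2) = (z - 8)*(z - 2*sqrt(2))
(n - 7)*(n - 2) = n^2 - 9*n + 14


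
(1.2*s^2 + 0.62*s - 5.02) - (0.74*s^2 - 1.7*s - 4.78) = 0.46*s^2 + 2.32*s - 0.239999999999999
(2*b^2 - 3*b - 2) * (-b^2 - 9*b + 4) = -2*b^4 - 15*b^3 + 37*b^2 + 6*b - 8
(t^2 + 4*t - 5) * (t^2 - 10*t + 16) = t^4 - 6*t^3 - 29*t^2 + 114*t - 80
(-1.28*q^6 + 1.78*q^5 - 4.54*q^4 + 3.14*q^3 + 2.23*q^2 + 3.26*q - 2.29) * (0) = 0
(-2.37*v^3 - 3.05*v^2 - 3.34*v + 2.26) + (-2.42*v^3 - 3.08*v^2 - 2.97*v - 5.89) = -4.79*v^3 - 6.13*v^2 - 6.31*v - 3.63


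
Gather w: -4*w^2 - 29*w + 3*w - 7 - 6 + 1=-4*w^2 - 26*w - 12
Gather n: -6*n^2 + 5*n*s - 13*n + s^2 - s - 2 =-6*n^2 + n*(5*s - 13) + s^2 - s - 2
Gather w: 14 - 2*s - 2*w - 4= -2*s - 2*w + 10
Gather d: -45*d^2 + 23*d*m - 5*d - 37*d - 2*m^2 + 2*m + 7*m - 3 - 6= -45*d^2 + d*(23*m - 42) - 2*m^2 + 9*m - 9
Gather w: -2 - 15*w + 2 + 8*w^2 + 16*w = 8*w^2 + w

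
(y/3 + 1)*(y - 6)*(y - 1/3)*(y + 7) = y^4/3 + 11*y^3/9 - 121*y^2/9 - 113*y/3 + 14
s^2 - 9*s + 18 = (s - 6)*(s - 3)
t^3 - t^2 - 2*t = t*(t - 2)*(t + 1)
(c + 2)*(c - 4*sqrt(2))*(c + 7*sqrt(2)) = c^3 + 2*c^2 + 3*sqrt(2)*c^2 - 56*c + 6*sqrt(2)*c - 112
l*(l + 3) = l^2 + 3*l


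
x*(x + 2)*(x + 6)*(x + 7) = x^4 + 15*x^3 + 68*x^2 + 84*x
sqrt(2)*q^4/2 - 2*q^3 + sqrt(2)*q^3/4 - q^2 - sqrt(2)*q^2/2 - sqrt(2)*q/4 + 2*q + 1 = (q - 1)*(q + 1/2)*(q - 2*sqrt(2))*(sqrt(2)*q/2 + sqrt(2)/2)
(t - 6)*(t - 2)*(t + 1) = t^3 - 7*t^2 + 4*t + 12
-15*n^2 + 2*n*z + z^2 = (-3*n + z)*(5*n + z)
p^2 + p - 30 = (p - 5)*(p + 6)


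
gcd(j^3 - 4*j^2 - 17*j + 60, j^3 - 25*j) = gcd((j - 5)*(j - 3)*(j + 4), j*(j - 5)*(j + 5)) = j - 5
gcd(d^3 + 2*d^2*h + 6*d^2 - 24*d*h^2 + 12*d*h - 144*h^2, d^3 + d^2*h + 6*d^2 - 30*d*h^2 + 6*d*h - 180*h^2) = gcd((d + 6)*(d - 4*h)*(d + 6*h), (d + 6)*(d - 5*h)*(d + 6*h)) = d^2 + 6*d*h + 6*d + 36*h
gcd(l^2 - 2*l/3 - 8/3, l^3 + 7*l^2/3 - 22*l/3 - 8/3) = l - 2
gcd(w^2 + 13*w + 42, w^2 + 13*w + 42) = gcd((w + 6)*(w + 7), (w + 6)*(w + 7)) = w^2 + 13*w + 42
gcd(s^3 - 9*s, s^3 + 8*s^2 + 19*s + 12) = s + 3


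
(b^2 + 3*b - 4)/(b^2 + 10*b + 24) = (b - 1)/(b + 6)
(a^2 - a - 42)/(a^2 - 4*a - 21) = (a + 6)/(a + 3)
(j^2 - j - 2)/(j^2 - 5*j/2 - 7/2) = 2*(j - 2)/(2*j - 7)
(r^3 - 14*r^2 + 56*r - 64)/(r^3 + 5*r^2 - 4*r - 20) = (r^2 - 12*r + 32)/(r^2 + 7*r + 10)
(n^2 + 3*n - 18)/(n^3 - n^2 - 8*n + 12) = (n^2 + 3*n - 18)/(n^3 - n^2 - 8*n + 12)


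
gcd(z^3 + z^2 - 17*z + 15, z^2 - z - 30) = z + 5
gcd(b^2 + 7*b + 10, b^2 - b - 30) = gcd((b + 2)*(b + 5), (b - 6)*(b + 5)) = b + 5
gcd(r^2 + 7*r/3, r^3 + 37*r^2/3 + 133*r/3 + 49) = r + 7/3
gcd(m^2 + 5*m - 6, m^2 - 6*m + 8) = 1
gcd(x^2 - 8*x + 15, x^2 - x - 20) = x - 5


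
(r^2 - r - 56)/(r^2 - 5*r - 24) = (r + 7)/(r + 3)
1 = 1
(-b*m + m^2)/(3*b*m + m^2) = (-b + m)/(3*b + m)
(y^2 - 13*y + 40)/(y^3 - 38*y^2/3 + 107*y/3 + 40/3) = 3/(3*y + 1)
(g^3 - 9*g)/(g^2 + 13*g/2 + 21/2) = 2*g*(g - 3)/(2*g + 7)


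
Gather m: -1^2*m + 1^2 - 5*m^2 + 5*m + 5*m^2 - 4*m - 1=0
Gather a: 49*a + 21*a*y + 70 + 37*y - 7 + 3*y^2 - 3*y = a*(21*y + 49) + 3*y^2 + 34*y + 63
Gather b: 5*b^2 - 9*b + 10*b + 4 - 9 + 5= 5*b^2 + b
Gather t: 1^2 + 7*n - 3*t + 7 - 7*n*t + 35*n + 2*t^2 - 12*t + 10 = 42*n + 2*t^2 + t*(-7*n - 15) + 18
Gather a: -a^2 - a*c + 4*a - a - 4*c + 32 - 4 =-a^2 + a*(3 - c) - 4*c + 28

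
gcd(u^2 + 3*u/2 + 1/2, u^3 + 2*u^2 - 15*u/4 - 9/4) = u + 1/2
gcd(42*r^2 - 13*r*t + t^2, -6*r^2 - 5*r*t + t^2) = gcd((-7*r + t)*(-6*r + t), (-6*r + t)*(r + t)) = 6*r - t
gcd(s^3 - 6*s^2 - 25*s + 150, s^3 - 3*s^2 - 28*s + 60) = s^2 - s - 30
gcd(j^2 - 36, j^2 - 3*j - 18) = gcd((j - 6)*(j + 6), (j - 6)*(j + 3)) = j - 6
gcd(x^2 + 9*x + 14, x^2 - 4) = x + 2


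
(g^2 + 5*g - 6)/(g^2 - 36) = (g - 1)/(g - 6)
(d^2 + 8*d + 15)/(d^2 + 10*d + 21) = (d + 5)/(d + 7)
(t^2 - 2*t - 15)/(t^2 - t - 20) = (t + 3)/(t + 4)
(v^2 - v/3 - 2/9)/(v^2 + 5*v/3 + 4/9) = (3*v - 2)/(3*v + 4)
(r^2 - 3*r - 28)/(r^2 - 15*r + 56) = (r + 4)/(r - 8)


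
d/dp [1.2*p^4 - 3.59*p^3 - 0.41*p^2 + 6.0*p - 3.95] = 4.8*p^3 - 10.77*p^2 - 0.82*p + 6.0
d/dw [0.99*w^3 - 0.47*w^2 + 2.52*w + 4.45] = 2.97*w^2 - 0.94*w + 2.52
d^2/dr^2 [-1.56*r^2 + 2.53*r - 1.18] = -3.12000000000000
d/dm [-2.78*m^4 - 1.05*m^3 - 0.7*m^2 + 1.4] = m*(-11.12*m^2 - 3.15*m - 1.4)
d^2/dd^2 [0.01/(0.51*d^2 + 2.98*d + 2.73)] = (-0.005202*d^2 - 0.030396*d + 0.01*(1.02*d + 2.98)*(2.04*d + 5.96) - 0.027846)/(0.51*d^2 + 2.98*d + 2.73)^3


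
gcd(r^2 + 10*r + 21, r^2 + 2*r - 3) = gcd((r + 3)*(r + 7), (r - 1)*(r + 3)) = r + 3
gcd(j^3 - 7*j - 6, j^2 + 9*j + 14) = j + 2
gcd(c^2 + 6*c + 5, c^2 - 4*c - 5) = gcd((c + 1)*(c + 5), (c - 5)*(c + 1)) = c + 1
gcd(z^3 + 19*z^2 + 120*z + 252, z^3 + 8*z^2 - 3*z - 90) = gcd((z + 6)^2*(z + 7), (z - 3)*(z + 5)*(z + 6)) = z + 6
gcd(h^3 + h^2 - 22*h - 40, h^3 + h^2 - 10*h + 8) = h + 4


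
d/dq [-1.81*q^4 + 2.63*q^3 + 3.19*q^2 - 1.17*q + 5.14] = -7.24*q^3 + 7.89*q^2 + 6.38*q - 1.17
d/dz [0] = 0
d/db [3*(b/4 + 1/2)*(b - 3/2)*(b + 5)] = 9*b^2/4 + 33*b/4 - 3/8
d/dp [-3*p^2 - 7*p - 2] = -6*p - 7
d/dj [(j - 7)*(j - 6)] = 2*j - 13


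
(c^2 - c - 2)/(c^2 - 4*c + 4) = (c + 1)/(c - 2)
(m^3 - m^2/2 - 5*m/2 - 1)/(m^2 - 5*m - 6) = (m^2 - 3*m/2 - 1)/(m - 6)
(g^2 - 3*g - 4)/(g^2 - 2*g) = (g^2 - 3*g - 4)/(g*(g - 2))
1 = 1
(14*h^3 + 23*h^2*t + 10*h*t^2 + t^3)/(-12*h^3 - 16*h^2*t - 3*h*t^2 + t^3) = (7*h + t)/(-6*h + t)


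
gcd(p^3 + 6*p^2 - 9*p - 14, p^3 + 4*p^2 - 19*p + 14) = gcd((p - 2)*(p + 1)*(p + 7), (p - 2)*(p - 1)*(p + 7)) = p^2 + 5*p - 14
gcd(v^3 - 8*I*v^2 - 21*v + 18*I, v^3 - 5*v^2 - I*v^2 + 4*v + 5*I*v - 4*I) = 1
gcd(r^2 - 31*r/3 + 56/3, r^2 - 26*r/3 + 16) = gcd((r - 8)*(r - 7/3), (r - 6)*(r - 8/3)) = 1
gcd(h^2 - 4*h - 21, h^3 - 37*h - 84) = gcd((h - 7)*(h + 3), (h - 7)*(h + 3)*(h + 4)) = h^2 - 4*h - 21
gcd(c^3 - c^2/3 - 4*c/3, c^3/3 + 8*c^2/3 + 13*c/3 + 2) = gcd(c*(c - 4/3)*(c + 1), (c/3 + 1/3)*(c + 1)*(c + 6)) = c + 1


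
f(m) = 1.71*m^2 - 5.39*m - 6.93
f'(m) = 3.42*m - 5.39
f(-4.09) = 43.72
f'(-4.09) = -19.38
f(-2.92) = 23.39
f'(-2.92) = -15.38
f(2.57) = -9.49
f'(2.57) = 3.40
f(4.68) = 5.30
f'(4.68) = 10.62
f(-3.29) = 29.31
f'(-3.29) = -16.64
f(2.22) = -10.47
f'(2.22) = 2.20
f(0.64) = -9.68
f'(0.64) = -3.20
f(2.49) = -9.75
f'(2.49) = 3.13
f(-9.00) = 180.09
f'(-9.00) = -36.17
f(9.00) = 83.07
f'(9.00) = 25.39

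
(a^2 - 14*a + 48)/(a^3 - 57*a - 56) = (a - 6)/(a^2 + 8*a + 7)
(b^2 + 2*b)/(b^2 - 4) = b/(b - 2)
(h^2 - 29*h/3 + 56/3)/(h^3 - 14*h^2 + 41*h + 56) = (h - 8/3)/(h^2 - 7*h - 8)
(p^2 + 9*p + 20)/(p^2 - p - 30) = (p + 4)/(p - 6)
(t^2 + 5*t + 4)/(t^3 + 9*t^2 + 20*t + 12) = (t + 4)/(t^2 + 8*t + 12)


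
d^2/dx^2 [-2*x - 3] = 0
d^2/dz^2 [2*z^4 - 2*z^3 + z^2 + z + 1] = 24*z^2 - 12*z + 2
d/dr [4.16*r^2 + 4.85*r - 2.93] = 8.32*r + 4.85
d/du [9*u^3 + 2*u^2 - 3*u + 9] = 27*u^2 + 4*u - 3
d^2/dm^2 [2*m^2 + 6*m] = 4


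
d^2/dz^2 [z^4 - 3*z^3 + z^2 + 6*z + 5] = 12*z^2 - 18*z + 2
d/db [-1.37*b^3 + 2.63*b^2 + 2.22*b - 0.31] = -4.11*b^2 + 5.26*b + 2.22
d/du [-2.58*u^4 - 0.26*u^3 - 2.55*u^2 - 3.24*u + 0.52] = -10.32*u^3 - 0.78*u^2 - 5.1*u - 3.24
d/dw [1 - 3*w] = -3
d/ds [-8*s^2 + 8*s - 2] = 8 - 16*s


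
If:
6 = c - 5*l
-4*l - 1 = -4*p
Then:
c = 5*p + 19/4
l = p - 1/4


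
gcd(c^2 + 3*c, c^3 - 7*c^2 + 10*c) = c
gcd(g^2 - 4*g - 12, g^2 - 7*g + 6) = g - 6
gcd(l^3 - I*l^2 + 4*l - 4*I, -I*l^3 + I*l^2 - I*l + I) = l - I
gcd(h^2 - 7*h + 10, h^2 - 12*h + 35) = h - 5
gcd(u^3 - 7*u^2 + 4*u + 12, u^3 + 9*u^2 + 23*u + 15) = u + 1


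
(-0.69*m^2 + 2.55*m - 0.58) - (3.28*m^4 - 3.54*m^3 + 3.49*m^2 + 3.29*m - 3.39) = -3.28*m^4 + 3.54*m^3 - 4.18*m^2 - 0.74*m + 2.81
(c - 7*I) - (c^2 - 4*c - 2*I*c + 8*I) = -c^2 + 5*c + 2*I*c - 15*I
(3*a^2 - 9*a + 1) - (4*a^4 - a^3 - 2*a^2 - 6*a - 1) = -4*a^4 + a^3 + 5*a^2 - 3*a + 2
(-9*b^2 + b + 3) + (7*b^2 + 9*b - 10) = -2*b^2 + 10*b - 7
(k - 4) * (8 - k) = -k^2 + 12*k - 32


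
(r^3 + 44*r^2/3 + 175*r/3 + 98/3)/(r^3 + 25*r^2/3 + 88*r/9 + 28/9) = 3*(r + 7)/(3*r + 2)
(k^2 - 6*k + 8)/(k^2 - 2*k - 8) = (k - 2)/(k + 2)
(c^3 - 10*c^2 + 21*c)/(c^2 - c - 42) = c*(c - 3)/(c + 6)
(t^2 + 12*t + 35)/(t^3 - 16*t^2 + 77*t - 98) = (t^2 + 12*t + 35)/(t^3 - 16*t^2 + 77*t - 98)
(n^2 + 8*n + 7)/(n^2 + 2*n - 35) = (n + 1)/(n - 5)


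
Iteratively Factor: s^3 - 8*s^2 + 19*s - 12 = (s - 4)*(s^2 - 4*s + 3) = (s - 4)*(s - 1)*(s - 3)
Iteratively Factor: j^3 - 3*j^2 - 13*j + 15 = (j + 3)*(j^2 - 6*j + 5) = (j - 1)*(j + 3)*(j - 5)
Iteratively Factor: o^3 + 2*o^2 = (o)*(o^2 + 2*o) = o^2*(o + 2)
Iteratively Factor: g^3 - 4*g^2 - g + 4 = (g - 1)*(g^2 - 3*g - 4) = (g - 4)*(g - 1)*(g + 1)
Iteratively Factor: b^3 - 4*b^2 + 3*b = (b)*(b^2 - 4*b + 3) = b*(b - 3)*(b - 1)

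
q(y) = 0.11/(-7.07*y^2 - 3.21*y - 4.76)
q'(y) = 0.11*(14.14*y + 3.21)/(-7.07*y^2 - 3.21*y - 4.76)^2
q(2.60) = -0.00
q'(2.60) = 0.00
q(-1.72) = -0.01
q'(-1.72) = -0.01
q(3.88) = -0.00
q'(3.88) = 0.00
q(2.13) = -0.00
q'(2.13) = 0.00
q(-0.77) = -0.02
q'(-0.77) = -0.02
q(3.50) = -0.00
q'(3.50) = 0.00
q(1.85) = -0.00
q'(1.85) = 0.00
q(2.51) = -0.00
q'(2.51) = 0.00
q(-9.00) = -0.00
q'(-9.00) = -0.00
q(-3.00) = -0.00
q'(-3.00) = -0.00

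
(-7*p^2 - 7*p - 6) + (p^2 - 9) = -6*p^2 - 7*p - 15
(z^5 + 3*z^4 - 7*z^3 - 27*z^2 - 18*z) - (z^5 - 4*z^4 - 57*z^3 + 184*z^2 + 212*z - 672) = 7*z^4 + 50*z^3 - 211*z^2 - 230*z + 672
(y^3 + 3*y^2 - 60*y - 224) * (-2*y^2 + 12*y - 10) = -2*y^5 + 6*y^4 + 146*y^3 - 302*y^2 - 2088*y + 2240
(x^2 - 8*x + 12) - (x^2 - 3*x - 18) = 30 - 5*x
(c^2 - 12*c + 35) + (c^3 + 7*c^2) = c^3 + 8*c^2 - 12*c + 35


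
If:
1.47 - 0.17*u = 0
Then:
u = 8.65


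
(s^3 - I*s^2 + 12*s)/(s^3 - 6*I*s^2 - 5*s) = (-s^2 + I*s - 12)/(-s^2 + 6*I*s + 5)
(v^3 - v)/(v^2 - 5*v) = (v^2 - 1)/(v - 5)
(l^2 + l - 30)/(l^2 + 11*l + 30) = (l - 5)/(l + 5)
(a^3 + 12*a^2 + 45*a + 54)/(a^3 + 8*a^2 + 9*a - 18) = (a + 3)/(a - 1)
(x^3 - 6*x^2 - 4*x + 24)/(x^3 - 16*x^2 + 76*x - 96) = (x + 2)/(x - 8)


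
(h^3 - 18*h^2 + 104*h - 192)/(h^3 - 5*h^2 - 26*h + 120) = (h - 8)/(h + 5)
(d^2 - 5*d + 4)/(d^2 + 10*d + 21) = (d^2 - 5*d + 4)/(d^2 + 10*d + 21)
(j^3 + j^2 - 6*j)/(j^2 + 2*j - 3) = j*(j - 2)/(j - 1)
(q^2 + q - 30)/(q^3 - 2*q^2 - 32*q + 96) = (q - 5)/(q^2 - 8*q + 16)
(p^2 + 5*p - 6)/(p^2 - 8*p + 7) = (p + 6)/(p - 7)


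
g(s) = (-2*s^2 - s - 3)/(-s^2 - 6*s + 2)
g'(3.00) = 0.06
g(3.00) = 0.96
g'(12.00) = 0.03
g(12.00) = 1.42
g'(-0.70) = -0.15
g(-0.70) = -0.57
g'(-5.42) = 14.33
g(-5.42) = -10.95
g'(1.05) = -0.77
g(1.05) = 1.16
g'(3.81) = 0.07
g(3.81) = 1.01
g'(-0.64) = -0.22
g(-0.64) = -0.59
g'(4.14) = 0.07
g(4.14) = 1.04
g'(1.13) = -0.59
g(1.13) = 1.10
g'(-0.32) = -0.99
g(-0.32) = -0.76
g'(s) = (-4*s - 1)/(-s^2 - 6*s + 2) + (2*s + 6)*(-2*s^2 - s - 3)/(-s^2 - 6*s + 2)^2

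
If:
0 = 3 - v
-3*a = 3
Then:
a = -1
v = 3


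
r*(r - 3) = r^2 - 3*r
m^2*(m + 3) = m^3 + 3*m^2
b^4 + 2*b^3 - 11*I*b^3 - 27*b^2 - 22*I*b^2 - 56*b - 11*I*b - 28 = (b - 7*I)*(b - 4*I)*(-I*b - I)*(I*b + I)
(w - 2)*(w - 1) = w^2 - 3*w + 2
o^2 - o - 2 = (o - 2)*(o + 1)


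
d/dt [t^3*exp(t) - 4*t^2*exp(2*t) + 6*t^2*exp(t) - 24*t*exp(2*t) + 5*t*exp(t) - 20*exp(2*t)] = (t^3 - 8*t^2*exp(t) + 9*t^2 - 56*t*exp(t) + 17*t - 64*exp(t) + 5)*exp(t)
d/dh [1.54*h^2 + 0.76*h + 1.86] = 3.08*h + 0.76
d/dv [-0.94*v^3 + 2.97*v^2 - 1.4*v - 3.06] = -2.82*v^2 + 5.94*v - 1.4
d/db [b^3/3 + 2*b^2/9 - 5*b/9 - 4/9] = b^2 + 4*b/9 - 5/9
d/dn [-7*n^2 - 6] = -14*n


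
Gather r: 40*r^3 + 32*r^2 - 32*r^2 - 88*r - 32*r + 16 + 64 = 40*r^3 - 120*r + 80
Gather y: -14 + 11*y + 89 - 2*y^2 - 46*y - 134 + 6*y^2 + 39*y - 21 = 4*y^2 + 4*y - 80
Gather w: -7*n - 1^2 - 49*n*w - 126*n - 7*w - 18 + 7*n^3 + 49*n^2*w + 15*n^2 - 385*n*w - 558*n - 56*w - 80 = 7*n^3 + 15*n^2 - 691*n + w*(49*n^2 - 434*n - 63) - 99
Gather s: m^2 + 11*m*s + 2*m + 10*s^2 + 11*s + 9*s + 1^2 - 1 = m^2 + 2*m + 10*s^2 + s*(11*m + 20)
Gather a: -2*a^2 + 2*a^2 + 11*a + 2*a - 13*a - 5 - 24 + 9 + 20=0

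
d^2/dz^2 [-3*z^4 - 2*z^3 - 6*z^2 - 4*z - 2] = -36*z^2 - 12*z - 12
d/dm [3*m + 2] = 3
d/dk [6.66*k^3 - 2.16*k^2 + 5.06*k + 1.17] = 19.98*k^2 - 4.32*k + 5.06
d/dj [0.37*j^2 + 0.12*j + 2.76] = 0.74*j + 0.12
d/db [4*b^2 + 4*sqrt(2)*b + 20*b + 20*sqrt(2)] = 8*b + 4*sqrt(2) + 20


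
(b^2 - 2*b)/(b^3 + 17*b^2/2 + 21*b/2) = 2*(b - 2)/(2*b^2 + 17*b + 21)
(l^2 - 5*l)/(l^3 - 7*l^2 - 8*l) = (5 - l)/(-l^2 + 7*l + 8)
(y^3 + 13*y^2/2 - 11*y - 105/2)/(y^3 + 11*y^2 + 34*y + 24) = (2*y^3 + 13*y^2 - 22*y - 105)/(2*(y^3 + 11*y^2 + 34*y + 24))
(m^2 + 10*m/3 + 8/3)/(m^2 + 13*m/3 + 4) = (m + 2)/(m + 3)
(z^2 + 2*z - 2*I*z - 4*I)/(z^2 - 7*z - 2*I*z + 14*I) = (z + 2)/(z - 7)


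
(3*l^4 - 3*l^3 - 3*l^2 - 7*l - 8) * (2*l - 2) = 6*l^5 - 12*l^4 - 8*l^2 - 2*l + 16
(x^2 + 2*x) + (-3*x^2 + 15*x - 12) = -2*x^2 + 17*x - 12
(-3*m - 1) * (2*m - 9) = -6*m^2 + 25*m + 9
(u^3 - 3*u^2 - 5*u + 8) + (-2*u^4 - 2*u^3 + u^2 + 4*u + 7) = -2*u^4 - u^3 - 2*u^2 - u + 15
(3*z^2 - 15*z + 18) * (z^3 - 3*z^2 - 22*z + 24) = 3*z^5 - 24*z^4 - 3*z^3 + 348*z^2 - 756*z + 432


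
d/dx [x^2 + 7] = 2*x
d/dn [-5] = 0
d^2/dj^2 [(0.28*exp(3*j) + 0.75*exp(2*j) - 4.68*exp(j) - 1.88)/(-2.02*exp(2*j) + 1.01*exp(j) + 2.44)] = (-1.142512*exp(6*j) + 1.71376800000001*exp(5*j) + 19.1837379999999*exp(4*j) + 17.090917*exp(3*j) + 106.346004*exp(2*j) + 9.588172*exp(j) + 23.229776)*exp(j)/(8.242408*exp(6*j) - 12.363612*exp(5*j) - 23.686722*exp(4*j) + 28.838227*exp(3*j) + 28.611684*exp(2*j) - 18.039408*exp(j) - 14.526784)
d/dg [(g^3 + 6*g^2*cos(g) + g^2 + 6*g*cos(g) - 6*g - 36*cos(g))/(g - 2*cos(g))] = (-8*g^3*sin(g) + 2*g^3 - 8*g^2*sin(g) + g^2 + 48*g*sin(g) - 24*g*cos(g)^2 - 4*g*cos(g) - 12*cos(g)^2 + 48*cos(g))/(g - 2*cos(g))^2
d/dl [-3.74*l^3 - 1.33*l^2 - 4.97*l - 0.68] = -11.22*l^2 - 2.66*l - 4.97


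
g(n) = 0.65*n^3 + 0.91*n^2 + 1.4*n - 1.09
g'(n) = 1.95*n^2 + 1.82*n + 1.4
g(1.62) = 6.33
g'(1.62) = 9.47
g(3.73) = 50.52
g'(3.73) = 35.32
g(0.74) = 0.71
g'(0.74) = 3.81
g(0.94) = 1.57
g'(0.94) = 4.83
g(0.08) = -0.97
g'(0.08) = 1.56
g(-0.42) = -1.57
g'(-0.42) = 0.98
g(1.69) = 7.01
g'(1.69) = 10.05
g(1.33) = 3.91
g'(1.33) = 7.27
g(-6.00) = -117.13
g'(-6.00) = 60.68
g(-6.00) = -117.13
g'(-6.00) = 60.68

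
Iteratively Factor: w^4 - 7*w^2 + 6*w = (w - 2)*(w^3 + 2*w^2 - 3*w) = (w - 2)*(w - 1)*(w^2 + 3*w) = (w - 2)*(w - 1)*(w + 3)*(w)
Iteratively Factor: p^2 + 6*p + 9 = (p + 3)*(p + 3)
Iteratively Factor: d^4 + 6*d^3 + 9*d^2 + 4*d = (d + 1)*(d^3 + 5*d^2 + 4*d) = (d + 1)^2*(d^2 + 4*d) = d*(d + 1)^2*(d + 4)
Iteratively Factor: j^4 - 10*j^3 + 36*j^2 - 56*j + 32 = (j - 2)*(j^3 - 8*j^2 + 20*j - 16) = (j - 2)^2*(j^2 - 6*j + 8) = (j - 2)^3*(j - 4)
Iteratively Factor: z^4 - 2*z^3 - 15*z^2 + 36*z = (z - 3)*(z^3 + z^2 - 12*z) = (z - 3)^2*(z^2 + 4*z) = z*(z - 3)^2*(z + 4)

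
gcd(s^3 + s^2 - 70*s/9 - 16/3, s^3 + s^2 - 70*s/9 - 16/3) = s^3 + s^2 - 70*s/9 - 16/3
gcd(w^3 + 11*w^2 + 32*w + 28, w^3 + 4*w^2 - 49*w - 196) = w + 7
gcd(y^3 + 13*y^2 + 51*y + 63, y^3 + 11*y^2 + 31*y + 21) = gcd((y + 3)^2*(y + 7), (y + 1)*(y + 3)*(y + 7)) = y^2 + 10*y + 21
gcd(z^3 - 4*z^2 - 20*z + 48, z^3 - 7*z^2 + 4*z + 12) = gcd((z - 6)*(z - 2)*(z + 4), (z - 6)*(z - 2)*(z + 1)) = z^2 - 8*z + 12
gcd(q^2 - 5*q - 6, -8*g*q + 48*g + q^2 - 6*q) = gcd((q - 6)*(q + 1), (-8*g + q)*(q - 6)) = q - 6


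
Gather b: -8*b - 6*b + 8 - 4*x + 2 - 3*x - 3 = -14*b - 7*x + 7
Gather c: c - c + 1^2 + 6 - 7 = 0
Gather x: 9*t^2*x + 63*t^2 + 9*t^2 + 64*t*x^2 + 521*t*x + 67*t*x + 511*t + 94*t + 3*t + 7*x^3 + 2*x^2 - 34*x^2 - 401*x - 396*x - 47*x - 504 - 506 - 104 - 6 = 72*t^2 + 608*t + 7*x^3 + x^2*(64*t - 32) + x*(9*t^2 + 588*t - 844) - 1120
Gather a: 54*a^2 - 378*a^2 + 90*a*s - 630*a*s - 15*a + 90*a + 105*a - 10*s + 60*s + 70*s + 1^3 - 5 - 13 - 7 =-324*a^2 + a*(180 - 540*s) + 120*s - 24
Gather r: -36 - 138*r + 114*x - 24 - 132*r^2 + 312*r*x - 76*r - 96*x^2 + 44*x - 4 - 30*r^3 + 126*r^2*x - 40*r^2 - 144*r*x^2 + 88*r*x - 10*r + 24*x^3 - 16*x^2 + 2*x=-30*r^3 + r^2*(126*x - 172) + r*(-144*x^2 + 400*x - 224) + 24*x^3 - 112*x^2 + 160*x - 64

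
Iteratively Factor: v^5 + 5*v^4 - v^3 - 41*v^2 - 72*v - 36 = (v + 2)*(v^4 + 3*v^3 - 7*v^2 - 27*v - 18) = (v - 3)*(v + 2)*(v^3 + 6*v^2 + 11*v + 6) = (v - 3)*(v + 2)^2*(v^2 + 4*v + 3) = (v - 3)*(v + 2)^2*(v + 3)*(v + 1)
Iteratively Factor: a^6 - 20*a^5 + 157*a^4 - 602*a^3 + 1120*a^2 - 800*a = (a - 4)*(a^5 - 16*a^4 + 93*a^3 - 230*a^2 + 200*a) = (a - 5)*(a - 4)*(a^4 - 11*a^3 + 38*a^2 - 40*a) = a*(a - 5)*(a - 4)*(a^3 - 11*a^2 + 38*a - 40) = a*(a - 5)*(a - 4)*(a - 2)*(a^2 - 9*a + 20) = a*(a - 5)^2*(a - 4)*(a - 2)*(a - 4)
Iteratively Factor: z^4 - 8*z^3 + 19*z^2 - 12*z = (z - 1)*(z^3 - 7*z^2 + 12*z) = z*(z - 1)*(z^2 - 7*z + 12) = z*(z - 3)*(z - 1)*(z - 4)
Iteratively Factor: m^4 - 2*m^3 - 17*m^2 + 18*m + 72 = (m - 4)*(m^3 + 2*m^2 - 9*m - 18) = (m - 4)*(m + 2)*(m^2 - 9) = (m - 4)*(m - 3)*(m + 2)*(m + 3)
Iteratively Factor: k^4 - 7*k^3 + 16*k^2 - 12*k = (k - 2)*(k^3 - 5*k^2 + 6*k) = (k - 2)^2*(k^2 - 3*k) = (k - 3)*(k - 2)^2*(k)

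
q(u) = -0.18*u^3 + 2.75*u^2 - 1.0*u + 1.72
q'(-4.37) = -35.35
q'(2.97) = 10.57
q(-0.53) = 3.05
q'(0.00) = -1.00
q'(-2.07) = -14.70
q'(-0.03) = -1.17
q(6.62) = 63.40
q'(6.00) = 12.56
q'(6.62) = 11.74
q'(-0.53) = -4.07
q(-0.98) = 5.51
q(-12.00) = 720.76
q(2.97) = 18.29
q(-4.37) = 73.63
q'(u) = -0.54*u^2 + 5.5*u - 1.0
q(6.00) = 55.84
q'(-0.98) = -6.91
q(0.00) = 1.72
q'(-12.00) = -144.76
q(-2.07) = 17.17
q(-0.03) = 1.75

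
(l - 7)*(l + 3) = l^2 - 4*l - 21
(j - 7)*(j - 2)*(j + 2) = j^3 - 7*j^2 - 4*j + 28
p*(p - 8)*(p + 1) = p^3 - 7*p^2 - 8*p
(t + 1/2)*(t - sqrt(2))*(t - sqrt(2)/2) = t^3 - 3*sqrt(2)*t^2/2 + t^2/2 - 3*sqrt(2)*t/4 + t + 1/2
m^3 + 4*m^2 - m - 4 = (m - 1)*(m + 1)*(m + 4)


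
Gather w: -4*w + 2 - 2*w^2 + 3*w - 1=-2*w^2 - w + 1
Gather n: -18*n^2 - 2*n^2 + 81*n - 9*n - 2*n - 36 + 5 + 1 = -20*n^2 + 70*n - 30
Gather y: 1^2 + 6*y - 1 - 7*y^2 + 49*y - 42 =-7*y^2 + 55*y - 42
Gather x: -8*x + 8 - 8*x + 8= 16 - 16*x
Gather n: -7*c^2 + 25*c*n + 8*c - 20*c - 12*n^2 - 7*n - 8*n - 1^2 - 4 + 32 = -7*c^2 - 12*c - 12*n^2 + n*(25*c - 15) + 27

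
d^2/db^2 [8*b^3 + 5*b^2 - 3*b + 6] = 48*b + 10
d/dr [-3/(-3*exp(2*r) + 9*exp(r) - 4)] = (27 - 18*exp(r))*exp(r)/(3*exp(2*r) - 9*exp(r) + 4)^2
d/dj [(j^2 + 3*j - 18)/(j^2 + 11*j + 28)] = 2*(4*j^2 + 46*j + 141)/(j^4 + 22*j^3 + 177*j^2 + 616*j + 784)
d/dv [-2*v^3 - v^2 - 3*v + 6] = -6*v^2 - 2*v - 3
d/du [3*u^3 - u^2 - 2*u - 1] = 9*u^2 - 2*u - 2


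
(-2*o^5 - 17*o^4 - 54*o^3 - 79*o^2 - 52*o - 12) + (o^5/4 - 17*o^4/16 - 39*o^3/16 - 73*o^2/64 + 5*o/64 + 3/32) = -7*o^5/4 - 289*o^4/16 - 903*o^3/16 - 5129*o^2/64 - 3323*o/64 - 381/32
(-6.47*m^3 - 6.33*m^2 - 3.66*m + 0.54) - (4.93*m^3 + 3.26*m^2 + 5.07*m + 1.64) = -11.4*m^3 - 9.59*m^2 - 8.73*m - 1.1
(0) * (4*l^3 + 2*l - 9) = 0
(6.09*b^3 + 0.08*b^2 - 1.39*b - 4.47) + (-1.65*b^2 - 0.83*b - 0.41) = 6.09*b^3 - 1.57*b^2 - 2.22*b - 4.88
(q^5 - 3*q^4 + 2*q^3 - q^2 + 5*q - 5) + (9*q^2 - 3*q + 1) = q^5 - 3*q^4 + 2*q^3 + 8*q^2 + 2*q - 4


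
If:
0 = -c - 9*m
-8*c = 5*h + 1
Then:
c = -9*m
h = 72*m/5 - 1/5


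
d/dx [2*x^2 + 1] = 4*x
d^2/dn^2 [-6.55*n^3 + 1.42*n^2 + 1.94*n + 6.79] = 2.84 - 39.3*n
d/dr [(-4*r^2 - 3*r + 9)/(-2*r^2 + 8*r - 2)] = (-19*r^2 + 26*r - 33)/(2*(r^4 - 8*r^3 + 18*r^2 - 8*r + 1))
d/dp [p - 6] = 1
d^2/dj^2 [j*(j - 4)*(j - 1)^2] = 12*j^2 - 36*j + 18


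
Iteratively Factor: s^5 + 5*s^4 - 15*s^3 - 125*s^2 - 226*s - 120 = (s + 3)*(s^4 + 2*s^3 - 21*s^2 - 62*s - 40) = (s + 1)*(s + 3)*(s^3 + s^2 - 22*s - 40) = (s + 1)*(s + 3)*(s + 4)*(s^2 - 3*s - 10) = (s - 5)*(s + 1)*(s + 3)*(s + 4)*(s + 2)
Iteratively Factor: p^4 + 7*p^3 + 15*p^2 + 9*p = (p + 3)*(p^3 + 4*p^2 + 3*p) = p*(p + 3)*(p^2 + 4*p + 3) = p*(p + 1)*(p + 3)*(p + 3)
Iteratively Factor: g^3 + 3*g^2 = (g)*(g^2 + 3*g) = g*(g + 3)*(g)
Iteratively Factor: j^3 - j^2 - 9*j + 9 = (j + 3)*(j^2 - 4*j + 3) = (j - 3)*(j + 3)*(j - 1)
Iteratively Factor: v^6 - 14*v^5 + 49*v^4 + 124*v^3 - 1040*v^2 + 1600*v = (v - 5)*(v^5 - 9*v^4 + 4*v^3 + 144*v^2 - 320*v) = v*(v - 5)*(v^4 - 9*v^3 + 4*v^2 + 144*v - 320) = v*(v - 5)^2*(v^3 - 4*v^2 - 16*v + 64) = v*(v - 5)^2*(v - 4)*(v^2 - 16) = v*(v - 5)^2*(v - 4)^2*(v + 4)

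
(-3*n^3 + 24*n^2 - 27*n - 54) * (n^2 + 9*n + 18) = -3*n^5 - 3*n^4 + 135*n^3 + 135*n^2 - 972*n - 972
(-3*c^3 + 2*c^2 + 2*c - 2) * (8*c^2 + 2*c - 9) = -24*c^5 + 10*c^4 + 47*c^3 - 30*c^2 - 22*c + 18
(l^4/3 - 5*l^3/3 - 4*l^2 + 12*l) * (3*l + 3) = l^5 - 4*l^4 - 17*l^3 + 24*l^2 + 36*l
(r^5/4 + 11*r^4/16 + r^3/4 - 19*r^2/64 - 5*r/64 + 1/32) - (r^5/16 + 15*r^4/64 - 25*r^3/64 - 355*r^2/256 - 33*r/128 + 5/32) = 3*r^5/16 + 29*r^4/64 + 41*r^3/64 + 279*r^2/256 + 23*r/128 - 1/8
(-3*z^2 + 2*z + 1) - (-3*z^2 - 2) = 2*z + 3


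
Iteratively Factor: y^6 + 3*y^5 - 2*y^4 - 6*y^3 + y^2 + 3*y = (y + 1)*(y^5 + 2*y^4 - 4*y^3 - 2*y^2 + 3*y) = (y + 1)*(y + 3)*(y^4 - y^3 - y^2 + y) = (y - 1)*(y + 1)*(y + 3)*(y^3 - y) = (y - 1)*(y + 1)^2*(y + 3)*(y^2 - y) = (y - 1)^2*(y + 1)^2*(y + 3)*(y)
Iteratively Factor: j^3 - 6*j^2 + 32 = (j + 2)*(j^2 - 8*j + 16) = (j - 4)*(j + 2)*(j - 4)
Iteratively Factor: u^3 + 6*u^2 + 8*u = (u + 4)*(u^2 + 2*u) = u*(u + 4)*(u + 2)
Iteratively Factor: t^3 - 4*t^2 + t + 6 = (t - 2)*(t^2 - 2*t - 3) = (t - 3)*(t - 2)*(t + 1)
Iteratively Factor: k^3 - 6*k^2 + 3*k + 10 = (k + 1)*(k^2 - 7*k + 10) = (k - 5)*(k + 1)*(k - 2)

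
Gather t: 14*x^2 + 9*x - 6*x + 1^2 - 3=14*x^2 + 3*x - 2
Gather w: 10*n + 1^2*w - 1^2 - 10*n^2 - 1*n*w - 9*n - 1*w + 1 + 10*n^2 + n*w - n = 0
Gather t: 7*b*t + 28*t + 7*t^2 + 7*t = 7*t^2 + t*(7*b + 35)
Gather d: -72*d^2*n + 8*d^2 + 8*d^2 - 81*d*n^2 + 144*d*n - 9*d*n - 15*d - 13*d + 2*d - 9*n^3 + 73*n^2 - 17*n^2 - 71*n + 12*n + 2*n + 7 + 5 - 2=d^2*(16 - 72*n) + d*(-81*n^2 + 135*n - 26) - 9*n^3 + 56*n^2 - 57*n + 10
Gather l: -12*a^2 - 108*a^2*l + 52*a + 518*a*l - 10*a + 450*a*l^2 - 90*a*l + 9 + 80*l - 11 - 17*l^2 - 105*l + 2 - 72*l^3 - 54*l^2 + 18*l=-12*a^2 + 42*a - 72*l^3 + l^2*(450*a - 71) + l*(-108*a^2 + 428*a - 7)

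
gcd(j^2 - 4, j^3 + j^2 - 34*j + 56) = j - 2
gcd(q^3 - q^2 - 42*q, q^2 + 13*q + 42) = q + 6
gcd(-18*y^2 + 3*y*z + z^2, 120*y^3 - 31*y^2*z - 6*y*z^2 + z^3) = 3*y - z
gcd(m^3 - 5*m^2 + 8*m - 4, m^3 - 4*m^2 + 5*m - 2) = m^2 - 3*m + 2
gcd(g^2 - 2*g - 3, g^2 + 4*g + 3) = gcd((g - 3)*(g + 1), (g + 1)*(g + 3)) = g + 1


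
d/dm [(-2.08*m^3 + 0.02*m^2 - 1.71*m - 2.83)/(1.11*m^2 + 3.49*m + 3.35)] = (-2.3088*m^4 - 14.5184*m^3 - 18.9361*m^2 + 6.4166*m + 4.1482)/(1.2321*m^4 + 7.7478*m^3 + 19.6171*m^2 + 23.383*m + 11.2225)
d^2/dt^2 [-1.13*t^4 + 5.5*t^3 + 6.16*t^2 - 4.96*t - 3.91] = -13.56*t^2 + 33.0*t + 12.32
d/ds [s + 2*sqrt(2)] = 1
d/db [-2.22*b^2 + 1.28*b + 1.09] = 1.28 - 4.44*b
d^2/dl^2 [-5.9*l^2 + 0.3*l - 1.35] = -11.8000000000000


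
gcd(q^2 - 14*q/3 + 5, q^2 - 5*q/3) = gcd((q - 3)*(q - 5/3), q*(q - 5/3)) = q - 5/3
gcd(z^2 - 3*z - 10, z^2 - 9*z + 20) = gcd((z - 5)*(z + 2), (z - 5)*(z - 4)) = z - 5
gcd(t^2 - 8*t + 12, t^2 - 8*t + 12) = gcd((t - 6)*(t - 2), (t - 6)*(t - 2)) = t^2 - 8*t + 12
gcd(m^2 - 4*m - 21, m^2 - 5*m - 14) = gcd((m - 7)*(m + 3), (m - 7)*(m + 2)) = m - 7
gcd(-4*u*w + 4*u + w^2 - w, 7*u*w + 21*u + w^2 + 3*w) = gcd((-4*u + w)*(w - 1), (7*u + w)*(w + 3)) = 1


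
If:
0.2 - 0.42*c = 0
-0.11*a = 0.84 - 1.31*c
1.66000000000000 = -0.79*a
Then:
No Solution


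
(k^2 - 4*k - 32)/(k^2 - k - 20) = (k - 8)/(k - 5)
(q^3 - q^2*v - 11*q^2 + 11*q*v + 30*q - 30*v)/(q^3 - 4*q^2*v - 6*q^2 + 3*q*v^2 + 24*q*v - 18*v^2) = (q - 5)/(q - 3*v)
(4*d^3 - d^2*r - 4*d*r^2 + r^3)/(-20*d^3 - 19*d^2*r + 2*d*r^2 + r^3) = (-d + r)/(5*d + r)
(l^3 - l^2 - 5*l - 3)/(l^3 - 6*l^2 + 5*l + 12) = (l + 1)/(l - 4)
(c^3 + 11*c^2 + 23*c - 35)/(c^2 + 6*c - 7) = c + 5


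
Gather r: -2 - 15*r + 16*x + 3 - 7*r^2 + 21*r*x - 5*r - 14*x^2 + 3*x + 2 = -7*r^2 + r*(21*x - 20) - 14*x^2 + 19*x + 3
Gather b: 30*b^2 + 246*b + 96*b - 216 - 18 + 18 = 30*b^2 + 342*b - 216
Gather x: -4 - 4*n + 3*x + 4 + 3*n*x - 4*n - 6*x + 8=-8*n + x*(3*n - 3) + 8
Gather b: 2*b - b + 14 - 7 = b + 7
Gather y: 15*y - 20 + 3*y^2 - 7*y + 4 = 3*y^2 + 8*y - 16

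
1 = 1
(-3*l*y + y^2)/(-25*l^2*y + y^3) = (3*l - y)/(25*l^2 - y^2)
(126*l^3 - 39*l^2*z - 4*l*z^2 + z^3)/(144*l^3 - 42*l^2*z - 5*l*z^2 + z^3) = (-7*l + z)/(-8*l + z)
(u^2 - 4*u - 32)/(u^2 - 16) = (u - 8)/(u - 4)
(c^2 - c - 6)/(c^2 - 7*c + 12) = (c + 2)/(c - 4)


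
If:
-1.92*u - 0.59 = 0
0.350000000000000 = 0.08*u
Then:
No Solution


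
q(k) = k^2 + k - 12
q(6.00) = 30.00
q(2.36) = -4.07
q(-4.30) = 2.19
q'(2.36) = 5.72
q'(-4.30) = -7.60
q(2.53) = -3.07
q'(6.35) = 13.70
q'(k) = 2*k + 1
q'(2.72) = 6.44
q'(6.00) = 13.00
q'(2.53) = 6.06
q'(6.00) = 13.00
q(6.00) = 30.00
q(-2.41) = -8.60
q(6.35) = 34.67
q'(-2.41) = -3.82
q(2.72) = -1.88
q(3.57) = 4.31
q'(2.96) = 6.92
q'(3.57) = 8.14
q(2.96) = -0.28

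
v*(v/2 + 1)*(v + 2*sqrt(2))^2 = v^4/2 + v^3 + 2*sqrt(2)*v^3 + 4*v^2 + 4*sqrt(2)*v^2 + 8*v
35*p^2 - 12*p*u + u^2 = (-7*p + u)*(-5*p + u)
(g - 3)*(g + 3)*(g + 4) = g^3 + 4*g^2 - 9*g - 36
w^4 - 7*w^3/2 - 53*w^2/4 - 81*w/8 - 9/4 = (w - 6)*(w + 1/2)^2*(w + 3/2)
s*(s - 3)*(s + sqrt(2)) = s^3 - 3*s^2 + sqrt(2)*s^2 - 3*sqrt(2)*s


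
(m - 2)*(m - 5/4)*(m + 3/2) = m^3 - 7*m^2/4 - 19*m/8 + 15/4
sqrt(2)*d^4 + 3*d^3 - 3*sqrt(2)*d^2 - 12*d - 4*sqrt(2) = (d - 2)*(d + 2)*(d + sqrt(2))*(sqrt(2)*d + 1)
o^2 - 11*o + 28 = (o - 7)*(o - 4)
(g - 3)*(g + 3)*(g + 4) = g^3 + 4*g^2 - 9*g - 36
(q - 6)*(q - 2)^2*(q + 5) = q^4 - 5*q^3 - 22*q^2 + 116*q - 120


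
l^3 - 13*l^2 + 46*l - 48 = (l - 8)*(l - 3)*(l - 2)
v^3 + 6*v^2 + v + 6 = (v + 6)*(v - I)*(v + I)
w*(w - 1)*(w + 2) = w^3 + w^2 - 2*w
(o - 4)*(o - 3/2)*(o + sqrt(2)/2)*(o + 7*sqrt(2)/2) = o^4 - 11*o^3/2 + 4*sqrt(2)*o^3 - 22*sqrt(2)*o^2 + 19*o^2/2 - 77*o/4 + 24*sqrt(2)*o + 21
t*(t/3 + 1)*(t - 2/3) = t^3/3 + 7*t^2/9 - 2*t/3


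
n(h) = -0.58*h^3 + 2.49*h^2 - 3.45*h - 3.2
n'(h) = -1.74*h^2 + 4.98*h - 3.45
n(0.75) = -4.63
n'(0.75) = -0.69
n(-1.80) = 14.46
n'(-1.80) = -18.05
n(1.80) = -4.72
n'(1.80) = -0.12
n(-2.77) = 37.79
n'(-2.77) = -30.60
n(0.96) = -4.73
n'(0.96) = -0.27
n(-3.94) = 84.52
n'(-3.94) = -50.08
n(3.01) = -6.84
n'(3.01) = -4.22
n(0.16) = -3.69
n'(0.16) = -2.70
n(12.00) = -688.28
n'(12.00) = -194.25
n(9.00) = -255.38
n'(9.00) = -99.57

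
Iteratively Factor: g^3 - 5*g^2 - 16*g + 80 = (g - 4)*(g^2 - g - 20) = (g - 4)*(g + 4)*(g - 5)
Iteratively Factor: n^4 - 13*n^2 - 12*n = (n + 1)*(n^3 - n^2 - 12*n) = n*(n + 1)*(n^2 - n - 12) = n*(n - 4)*(n + 1)*(n + 3)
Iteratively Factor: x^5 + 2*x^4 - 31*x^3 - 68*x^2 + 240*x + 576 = (x - 4)*(x^4 + 6*x^3 - 7*x^2 - 96*x - 144) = (x - 4)^2*(x^3 + 10*x^2 + 33*x + 36) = (x - 4)^2*(x + 3)*(x^2 + 7*x + 12) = (x - 4)^2*(x + 3)^2*(x + 4)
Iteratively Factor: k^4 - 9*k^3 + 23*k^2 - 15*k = (k - 3)*(k^3 - 6*k^2 + 5*k) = (k - 5)*(k - 3)*(k^2 - k) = (k - 5)*(k - 3)*(k - 1)*(k)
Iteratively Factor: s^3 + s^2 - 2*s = (s + 2)*(s^2 - s) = s*(s + 2)*(s - 1)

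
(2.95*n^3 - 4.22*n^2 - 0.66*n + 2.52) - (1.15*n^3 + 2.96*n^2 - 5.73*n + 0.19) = 1.8*n^3 - 7.18*n^2 + 5.07*n + 2.33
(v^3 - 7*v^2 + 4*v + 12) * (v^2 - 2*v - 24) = v^5 - 9*v^4 - 6*v^3 + 172*v^2 - 120*v - 288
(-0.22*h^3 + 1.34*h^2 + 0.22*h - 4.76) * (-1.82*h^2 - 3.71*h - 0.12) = 0.4004*h^5 - 1.6226*h^4 - 5.3454*h^3 + 7.6862*h^2 + 17.6332*h + 0.5712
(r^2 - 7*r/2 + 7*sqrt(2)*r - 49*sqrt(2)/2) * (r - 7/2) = r^3 - 7*r^2 + 7*sqrt(2)*r^2 - 49*sqrt(2)*r + 49*r/4 + 343*sqrt(2)/4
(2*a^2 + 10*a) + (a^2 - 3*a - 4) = 3*a^2 + 7*a - 4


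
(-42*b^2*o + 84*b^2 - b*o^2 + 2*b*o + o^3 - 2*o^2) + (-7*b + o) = -42*b^2*o + 84*b^2 - b*o^2 + 2*b*o - 7*b + o^3 - 2*o^2 + o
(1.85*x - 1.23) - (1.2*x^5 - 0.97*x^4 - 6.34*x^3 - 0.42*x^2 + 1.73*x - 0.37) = -1.2*x^5 + 0.97*x^4 + 6.34*x^3 + 0.42*x^2 + 0.12*x - 0.86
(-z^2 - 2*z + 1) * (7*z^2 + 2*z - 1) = -7*z^4 - 16*z^3 + 4*z^2 + 4*z - 1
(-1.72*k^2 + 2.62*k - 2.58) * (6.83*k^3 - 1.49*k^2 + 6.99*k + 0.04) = -11.7476*k^5 + 20.4574*k^4 - 33.548*k^3 + 22.0892*k^2 - 17.9294*k - 0.1032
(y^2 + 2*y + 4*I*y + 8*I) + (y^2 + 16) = 2*y^2 + 2*y + 4*I*y + 16 + 8*I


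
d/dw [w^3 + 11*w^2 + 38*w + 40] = 3*w^2 + 22*w + 38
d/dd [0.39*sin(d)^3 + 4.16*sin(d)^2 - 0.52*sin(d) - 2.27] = (1.17*sin(d)^2 + 8.32*sin(d) - 0.52)*cos(d)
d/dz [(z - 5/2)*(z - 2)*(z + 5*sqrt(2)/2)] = 3*z^2 - 9*z + 5*sqrt(2)*z - 45*sqrt(2)/4 + 5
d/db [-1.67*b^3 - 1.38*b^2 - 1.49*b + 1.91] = -5.01*b^2 - 2.76*b - 1.49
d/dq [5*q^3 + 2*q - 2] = 15*q^2 + 2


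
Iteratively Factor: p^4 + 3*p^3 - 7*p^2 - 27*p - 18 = (p + 3)*(p^3 - 7*p - 6) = (p + 1)*(p + 3)*(p^2 - p - 6) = (p + 1)*(p + 2)*(p + 3)*(p - 3)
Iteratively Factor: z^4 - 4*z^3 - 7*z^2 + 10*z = (z - 5)*(z^3 + z^2 - 2*z) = (z - 5)*(z - 1)*(z^2 + 2*z) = z*(z - 5)*(z - 1)*(z + 2)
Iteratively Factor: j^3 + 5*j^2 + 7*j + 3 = (j + 1)*(j^2 + 4*j + 3) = (j + 1)*(j + 3)*(j + 1)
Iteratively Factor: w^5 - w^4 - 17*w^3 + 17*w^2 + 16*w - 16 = (w - 1)*(w^4 - 17*w^2 + 16) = (w - 4)*(w - 1)*(w^3 + 4*w^2 - w - 4) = (w - 4)*(w - 1)*(w + 4)*(w^2 - 1) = (w - 4)*(w - 1)*(w + 1)*(w + 4)*(w - 1)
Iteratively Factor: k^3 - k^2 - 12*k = (k + 3)*(k^2 - 4*k) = k*(k + 3)*(k - 4)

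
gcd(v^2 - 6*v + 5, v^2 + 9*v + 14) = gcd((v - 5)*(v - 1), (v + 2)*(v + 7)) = 1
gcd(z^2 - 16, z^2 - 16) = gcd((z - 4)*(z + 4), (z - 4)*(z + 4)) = z^2 - 16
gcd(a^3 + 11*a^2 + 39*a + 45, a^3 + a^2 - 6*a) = a + 3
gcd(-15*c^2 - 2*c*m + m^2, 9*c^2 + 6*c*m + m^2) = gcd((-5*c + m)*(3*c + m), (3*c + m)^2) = 3*c + m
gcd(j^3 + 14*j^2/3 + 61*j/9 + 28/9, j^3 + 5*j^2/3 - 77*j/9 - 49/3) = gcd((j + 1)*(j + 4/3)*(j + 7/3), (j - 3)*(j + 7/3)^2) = j + 7/3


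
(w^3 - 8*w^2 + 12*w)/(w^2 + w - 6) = w*(w - 6)/(w + 3)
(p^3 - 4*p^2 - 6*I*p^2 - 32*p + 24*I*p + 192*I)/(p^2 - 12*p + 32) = (p^2 + p*(4 - 6*I) - 24*I)/(p - 4)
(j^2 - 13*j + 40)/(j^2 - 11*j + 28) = (j^2 - 13*j + 40)/(j^2 - 11*j + 28)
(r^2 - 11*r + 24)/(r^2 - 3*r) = (r - 8)/r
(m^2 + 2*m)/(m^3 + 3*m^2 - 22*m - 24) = m*(m + 2)/(m^3 + 3*m^2 - 22*m - 24)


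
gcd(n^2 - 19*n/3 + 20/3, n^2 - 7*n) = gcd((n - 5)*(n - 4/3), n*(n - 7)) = 1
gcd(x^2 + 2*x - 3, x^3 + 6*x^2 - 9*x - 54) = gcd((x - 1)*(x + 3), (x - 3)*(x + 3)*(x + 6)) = x + 3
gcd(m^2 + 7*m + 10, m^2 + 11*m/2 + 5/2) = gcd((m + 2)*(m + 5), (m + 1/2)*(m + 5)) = m + 5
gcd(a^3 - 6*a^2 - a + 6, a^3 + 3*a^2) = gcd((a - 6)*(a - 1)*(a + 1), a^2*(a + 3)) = 1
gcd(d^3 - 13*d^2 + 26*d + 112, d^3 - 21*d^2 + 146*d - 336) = d^2 - 15*d + 56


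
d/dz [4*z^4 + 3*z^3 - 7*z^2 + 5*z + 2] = 16*z^3 + 9*z^2 - 14*z + 5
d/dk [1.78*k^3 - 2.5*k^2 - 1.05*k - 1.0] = 5.34*k^2 - 5.0*k - 1.05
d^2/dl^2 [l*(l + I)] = 2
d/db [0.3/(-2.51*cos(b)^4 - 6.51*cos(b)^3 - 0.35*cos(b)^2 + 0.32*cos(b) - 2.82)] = (-3.012*cos(b)^3 - 5.859*cos(b)^2 - 0.21*cos(b) + 0.096)*sin(b)/(2.51*cos(b)^4 + 6.51*cos(b)^3 + 0.35*cos(b)^2 - 0.32*cos(b) + 2.82)^2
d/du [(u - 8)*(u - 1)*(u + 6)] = 3*u^2 - 6*u - 46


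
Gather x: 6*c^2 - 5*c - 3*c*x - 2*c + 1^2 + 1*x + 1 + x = 6*c^2 - 7*c + x*(2 - 3*c) + 2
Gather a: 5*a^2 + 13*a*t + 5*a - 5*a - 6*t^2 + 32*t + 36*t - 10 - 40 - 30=5*a^2 + 13*a*t - 6*t^2 + 68*t - 80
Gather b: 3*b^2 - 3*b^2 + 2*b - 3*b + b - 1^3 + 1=0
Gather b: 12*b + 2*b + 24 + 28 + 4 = 14*b + 56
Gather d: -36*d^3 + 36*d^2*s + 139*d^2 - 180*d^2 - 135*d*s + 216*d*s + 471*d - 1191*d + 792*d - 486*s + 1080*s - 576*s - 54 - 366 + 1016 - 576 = -36*d^3 + d^2*(36*s - 41) + d*(81*s + 72) + 18*s + 20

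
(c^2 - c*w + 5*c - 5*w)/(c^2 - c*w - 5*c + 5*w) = (c + 5)/(c - 5)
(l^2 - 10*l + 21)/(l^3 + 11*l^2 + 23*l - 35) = (l^2 - 10*l + 21)/(l^3 + 11*l^2 + 23*l - 35)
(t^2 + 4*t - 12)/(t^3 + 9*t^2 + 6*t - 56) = (t + 6)/(t^2 + 11*t + 28)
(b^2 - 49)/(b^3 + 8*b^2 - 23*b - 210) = (b - 7)/(b^2 + b - 30)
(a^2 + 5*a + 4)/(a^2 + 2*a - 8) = (a + 1)/(a - 2)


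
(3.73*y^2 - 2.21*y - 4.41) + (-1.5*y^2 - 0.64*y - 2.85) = 2.23*y^2 - 2.85*y - 7.26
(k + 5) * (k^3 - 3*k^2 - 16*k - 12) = k^4 + 2*k^3 - 31*k^2 - 92*k - 60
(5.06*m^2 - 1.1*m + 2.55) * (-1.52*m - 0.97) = -7.6912*m^3 - 3.2362*m^2 - 2.809*m - 2.4735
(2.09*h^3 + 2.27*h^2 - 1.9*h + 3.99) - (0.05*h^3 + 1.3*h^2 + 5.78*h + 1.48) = 2.04*h^3 + 0.97*h^2 - 7.68*h + 2.51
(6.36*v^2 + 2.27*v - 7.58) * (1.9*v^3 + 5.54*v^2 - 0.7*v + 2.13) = 12.084*v^5 + 39.5474*v^4 - 6.2782*v^3 - 30.0354*v^2 + 10.1411*v - 16.1454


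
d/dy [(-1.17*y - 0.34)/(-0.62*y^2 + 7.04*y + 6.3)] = (0.7254*y^2 - 8.2368*y - (1.17*y + 0.34)*(1.24*y - 7.04) - 7.371)/(-0.62*y^2 + 7.04*y + 6.3)^2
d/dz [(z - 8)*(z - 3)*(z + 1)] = 3*z^2 - 20*z + 13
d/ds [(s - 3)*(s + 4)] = 2*s + 1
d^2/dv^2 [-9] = 0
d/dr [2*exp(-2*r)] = -4*exp(-2*r)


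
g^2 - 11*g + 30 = (g - 6)*(g - 5)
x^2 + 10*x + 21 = (x + 3)*(x + 7)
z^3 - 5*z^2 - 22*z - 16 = (z - 8)*(z + 1)*(z + 2)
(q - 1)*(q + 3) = q^2 + 2*q - 3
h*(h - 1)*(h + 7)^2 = h^4 + 13*h^3 + 35*h^2 - 49*h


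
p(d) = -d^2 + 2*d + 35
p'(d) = 2 - 2*d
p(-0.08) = 34.83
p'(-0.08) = 2.16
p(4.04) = 26.76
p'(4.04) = -6.08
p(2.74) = 32.97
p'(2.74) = -3.48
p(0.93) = 36.00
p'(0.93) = 0.14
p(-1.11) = 31.55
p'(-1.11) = 4.22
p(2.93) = 32.28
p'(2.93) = -3.86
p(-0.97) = 32.12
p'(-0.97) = 3.94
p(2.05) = 34.90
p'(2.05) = -2.10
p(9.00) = -28.00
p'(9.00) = -16.00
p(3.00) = 32.00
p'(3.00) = -4.00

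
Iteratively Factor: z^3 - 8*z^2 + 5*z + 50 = (z - 5)*(z^2 - 3*z - 10) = (z - 5)*(z + 2)*(z - 5)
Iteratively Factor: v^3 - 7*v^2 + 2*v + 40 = (v + 2)*(v^2 - 9*v + 20) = (v - 4)*(v + 2)*(v - 5)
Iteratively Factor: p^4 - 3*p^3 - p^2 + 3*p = (p - 1)*(p^3 - 2*p^2 - 3*p) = p*(p - 1)*(p^2 - 2*p - 3) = p*(p - 3)*(p - 1)*(p + 1)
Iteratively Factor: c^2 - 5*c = (c - 5)*(c)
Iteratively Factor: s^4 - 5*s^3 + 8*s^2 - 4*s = (s - 2)*(s^3 - 3*s^2 + 2*s) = s*(s - 2)*(s^2 - 3*s + 2) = s*(s - 2)^2*(s - 1)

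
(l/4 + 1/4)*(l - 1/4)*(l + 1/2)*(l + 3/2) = l^4/4 + 11*l^3/16 + l^2/2 + l/64 - 3/64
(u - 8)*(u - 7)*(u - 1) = u^3 - 16*u^2 + 71*u - 56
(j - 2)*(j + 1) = j^2 - j - 2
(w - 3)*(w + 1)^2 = w^3 - w^2 - 5*w - 3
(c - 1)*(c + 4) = c^2 + 3*c - 4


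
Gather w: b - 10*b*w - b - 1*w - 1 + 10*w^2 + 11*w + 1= 10*w^2 + w*(10 - 10*b)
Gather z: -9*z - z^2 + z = -z^2 - 8*z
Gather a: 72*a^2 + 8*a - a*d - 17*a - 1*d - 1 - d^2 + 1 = 72*a^2 + a*(-d - 9) - d^2 - d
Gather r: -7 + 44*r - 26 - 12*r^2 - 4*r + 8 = -12*r^2 + 40*r - 25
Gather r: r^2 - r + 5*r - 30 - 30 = r^2 + 4*r - 60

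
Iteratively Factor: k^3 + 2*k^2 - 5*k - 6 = (k + 3)*(k^2 - k - 2) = (k + 1)*(k + 3)*(k - 2)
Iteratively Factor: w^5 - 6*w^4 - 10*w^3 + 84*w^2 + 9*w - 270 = (w + 2)*(w^4 - 8*w^3 + 6*w^2 + 72*w - 135) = (w + 2)*(w + 3)*(w^3 - 11*w^2 + 39*w - 45) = (w - 3)*(w + 2)*(w + 3)*(w^2 - 8*w + 15) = (w - 5)*(w - 3)*(w + 2)*(w + 3)*(w - 3)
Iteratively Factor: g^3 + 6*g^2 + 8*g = (g + 2)*(g^2 + 4*g) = g*(g + 2)*(g + 4)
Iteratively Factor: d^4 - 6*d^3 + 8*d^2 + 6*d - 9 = (d - 3)*(d^3 - 3*d^2 - d + 3) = (d - 3)^2*(d^2 - 1) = (d - 3)^2*(d + 1)*(d - 1)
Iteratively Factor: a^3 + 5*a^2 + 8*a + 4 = (a + 2)*(a^2 + 3*a + 2) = (a + 2)^2*(a + 1)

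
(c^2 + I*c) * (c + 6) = c^3 + 6*c^2 + I*c^2 + 6*I*c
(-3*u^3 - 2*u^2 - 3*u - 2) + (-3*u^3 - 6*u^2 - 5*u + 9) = -6*u^3 - 8*u^2 - 8*u + 7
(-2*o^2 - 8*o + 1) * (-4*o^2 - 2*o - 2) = 8*o^4 + 36*o^3 + 16*o^2 + 14*o - 2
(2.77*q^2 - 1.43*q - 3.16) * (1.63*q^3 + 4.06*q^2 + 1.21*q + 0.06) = 4.5151*q^5 + 8.9153*q^4 - 7.6049*q^3 - 14.3937*q^2 - 3.9094*q - 0.1896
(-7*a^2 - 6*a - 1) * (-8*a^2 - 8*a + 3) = 56*a^4 + 104*a^3 + 35*a^2 - 10*a - 3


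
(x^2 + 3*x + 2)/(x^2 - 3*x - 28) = (x^2 + 3*x + 2)/(x^2 - 3*x - 28)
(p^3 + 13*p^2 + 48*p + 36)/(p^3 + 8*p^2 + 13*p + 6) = (p + 6)/(p + 1)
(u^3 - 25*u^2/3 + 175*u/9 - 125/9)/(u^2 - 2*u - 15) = (9*u^2 - 30*u + 25)/(9*(u + 3))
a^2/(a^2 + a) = a/(a + 1)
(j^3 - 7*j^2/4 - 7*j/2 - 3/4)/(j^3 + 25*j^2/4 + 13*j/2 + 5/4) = (j - 3)/(j + 5)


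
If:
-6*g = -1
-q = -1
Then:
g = 1/6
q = 1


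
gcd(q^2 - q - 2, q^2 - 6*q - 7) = q + 1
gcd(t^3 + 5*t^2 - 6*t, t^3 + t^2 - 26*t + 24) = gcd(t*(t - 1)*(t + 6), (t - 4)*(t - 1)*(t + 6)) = t^2 + 5*t - 6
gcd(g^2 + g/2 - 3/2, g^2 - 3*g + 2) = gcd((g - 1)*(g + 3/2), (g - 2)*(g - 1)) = g - 1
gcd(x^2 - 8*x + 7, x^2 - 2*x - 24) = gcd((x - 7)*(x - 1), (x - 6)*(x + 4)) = 1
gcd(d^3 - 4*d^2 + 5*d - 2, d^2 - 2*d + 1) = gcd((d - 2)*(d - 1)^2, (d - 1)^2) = d^2 - 2*d + 1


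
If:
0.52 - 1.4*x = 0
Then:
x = 0.37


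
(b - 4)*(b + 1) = b^2 - 3*b - 4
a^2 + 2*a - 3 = (a - 1)*(a + 3)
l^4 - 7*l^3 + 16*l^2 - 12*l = l*(l - 3)*(l - 2)^2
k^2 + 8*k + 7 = (k + 1)*(k + 7)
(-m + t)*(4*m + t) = -4*m^2 + 3*m*t + t^2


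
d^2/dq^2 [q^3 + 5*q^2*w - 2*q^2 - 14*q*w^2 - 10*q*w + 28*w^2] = 6*q + 10*w - 4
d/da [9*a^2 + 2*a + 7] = 18*a + 2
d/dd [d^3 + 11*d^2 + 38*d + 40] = 3*d^2 + 22*d + 38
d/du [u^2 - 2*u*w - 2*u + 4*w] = 2*u - 2*w - 2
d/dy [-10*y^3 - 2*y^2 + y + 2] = -30*y^2 - 4*y + 1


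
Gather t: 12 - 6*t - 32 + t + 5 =-5*t - 15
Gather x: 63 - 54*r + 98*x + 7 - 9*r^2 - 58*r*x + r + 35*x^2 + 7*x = -9*r^2 - 53*r + 35*x^2 + x*(105 - 58*r) + 70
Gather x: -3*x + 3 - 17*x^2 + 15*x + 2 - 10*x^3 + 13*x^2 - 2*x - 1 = -10*x^3 - 4*x^2 + 10*x + 4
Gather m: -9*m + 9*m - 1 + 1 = 0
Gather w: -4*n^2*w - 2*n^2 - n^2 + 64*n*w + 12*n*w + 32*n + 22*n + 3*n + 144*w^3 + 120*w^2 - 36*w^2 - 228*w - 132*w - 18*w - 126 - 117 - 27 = -3*n^2 + 57*n + 144*w^3 + 84*w^2 + w*(-4*n^2 + 76*n - 378) - 270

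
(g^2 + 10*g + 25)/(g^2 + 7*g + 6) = (g^2 + 10*g + 25)/(g^2 + 7*g + 6)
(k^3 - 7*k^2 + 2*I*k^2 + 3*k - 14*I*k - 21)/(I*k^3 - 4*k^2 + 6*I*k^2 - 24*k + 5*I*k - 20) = (-I*k^3 + k^2*(2 + 7*I) + k*(-14 - 3*I) + 21*I)/(k^3 + k^2*(6 + 4*I) + k*(5 + 24*I) + 20*I)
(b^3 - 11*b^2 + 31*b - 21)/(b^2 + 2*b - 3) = (b^2 - 10*b + 21)/(b + 3)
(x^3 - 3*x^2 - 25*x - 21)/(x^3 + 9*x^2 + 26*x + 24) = (x^2 - 6*x - 7)/(x^2 + 6*x + 8)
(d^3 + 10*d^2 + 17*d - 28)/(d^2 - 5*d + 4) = (d^2 + 11*d + 28)/(d - 4)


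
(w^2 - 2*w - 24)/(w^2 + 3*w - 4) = (w - 6)/(w - 1)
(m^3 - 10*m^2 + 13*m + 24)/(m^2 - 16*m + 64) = (m^2 - 2*m - 3)/(m - 8)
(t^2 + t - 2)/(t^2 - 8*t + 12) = (t^2 + t - 2)/(t^2 - 8*t + 12)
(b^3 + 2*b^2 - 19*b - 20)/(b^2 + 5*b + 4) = (b^2 + b - 20)/(b + 4)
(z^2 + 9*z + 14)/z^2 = 1 + 9/z + 14/z^2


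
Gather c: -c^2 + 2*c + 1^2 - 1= -c^2 + 2*c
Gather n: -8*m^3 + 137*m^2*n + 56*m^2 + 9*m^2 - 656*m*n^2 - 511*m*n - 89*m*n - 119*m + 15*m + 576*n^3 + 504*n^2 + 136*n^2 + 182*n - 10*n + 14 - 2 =-8*m^3 + 65*m^2 - 104*m + 576*n^3 + n^2*(640 - 656*m) + n*(137*m^2 - 600*m + 172) + 12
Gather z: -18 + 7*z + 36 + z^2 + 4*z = z^2 + 11*z + 18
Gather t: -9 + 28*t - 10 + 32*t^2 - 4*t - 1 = 32*t^2 + 24*t - 20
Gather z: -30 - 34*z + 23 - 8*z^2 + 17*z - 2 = -8*z^2 - 17*z - 9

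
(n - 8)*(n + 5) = n^2 - 3*n - 40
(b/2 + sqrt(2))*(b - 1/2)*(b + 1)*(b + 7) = b^4/2 + sqrt(2)*b^3 + 15*b^3/4 + 3*b^2/2 + 15*sqrt(2)*b^2/2 - 7*b/4 + 3*sqrt(2)*b - 7*sqrt(2)/2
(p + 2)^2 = p^2 + 4*p + 4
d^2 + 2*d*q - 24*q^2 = (d - 4*q)*(d + 6*q)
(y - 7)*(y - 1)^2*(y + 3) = y^4 - 6*y^3 - 12*y^2 + 38*y - 21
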